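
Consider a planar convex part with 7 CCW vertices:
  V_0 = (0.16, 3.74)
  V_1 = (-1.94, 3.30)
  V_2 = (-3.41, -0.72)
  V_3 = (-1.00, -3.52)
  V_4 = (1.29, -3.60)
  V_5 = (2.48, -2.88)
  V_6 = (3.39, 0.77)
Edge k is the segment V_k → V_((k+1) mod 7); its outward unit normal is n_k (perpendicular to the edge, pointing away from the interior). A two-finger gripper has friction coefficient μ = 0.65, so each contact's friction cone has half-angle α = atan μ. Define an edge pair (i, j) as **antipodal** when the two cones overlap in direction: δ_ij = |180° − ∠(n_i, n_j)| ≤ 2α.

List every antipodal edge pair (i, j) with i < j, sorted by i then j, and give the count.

count = 9; pairs: (0,2), (0,3), (0,4), (0,5), (1,4), (1,5), (2,5), (2,6), (3,6)

α = atan 0.65 = 33.02°;  2α = 66.05°
n_0 = (-0.2051, +0.9787)
n_1 = (-0.9392, +0.3434)
n_2 = (-0.7579, -0.6524)
n_3 = (-0.0349, -0.9994)
n_4 = (+0.5177, -0.8556)
n_5 = (+0.9703, -0.2419)
n_6 = (+0.6769, +0.7361)
  (0,1): δ = 121.92°  ·
  (0,2): δ = 61.11°  ✓
  (0,3): δ = 13.83°  ✓
  (0,4): δ = 19.34°  ✓
  (0,5): δ = 64.17°  ✓
  (0,6): δ = 125.57°  ·
  (1,2): δ = 119.19°  ·
  (1,3): δ = 71.91°  ·
  (1,4): δ = 38.74°  ✓
  (1,5): δ = 6.09°  ✓
  (1,6): δ = 67.49°  ·
  (2,3): δ = 132.72°  ·
  (2,4): δ = 99.54°  ·
  (2,5): δ = 54.72°  ✓
  (2,6): δ = 6.68°  ✓
  (3,4): δ = 146.82°  ·
  (3,5): δ = 102.00°  ·
  (3,6): δ = 40.60°  ✓
  (4,5): δ = 135.18°  ·
  (4,6): δ = 73.77°  ·
  (5,6): δ = 118.60°  ·
antipodal pairs: 9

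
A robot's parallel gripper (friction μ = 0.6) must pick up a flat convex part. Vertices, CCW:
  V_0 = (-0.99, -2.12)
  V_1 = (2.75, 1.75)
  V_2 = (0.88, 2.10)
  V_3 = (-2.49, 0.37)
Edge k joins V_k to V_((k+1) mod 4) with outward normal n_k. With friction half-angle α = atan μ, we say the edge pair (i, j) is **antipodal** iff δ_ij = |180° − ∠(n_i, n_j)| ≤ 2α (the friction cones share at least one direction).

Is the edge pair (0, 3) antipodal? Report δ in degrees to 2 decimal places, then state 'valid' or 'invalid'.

α = atan 0.6 = 30.96°;  2α = 61.93°
edge 0: e_0 = (+3.74, +3.87);  n_0 = (+0.7191, -0.6949)
edge 3: e_3 = (+1.50, -2.49);  n_3 = (-0.8566, -0.5160)
∠(n_0, n_3) = 104.91°
δ = |180° − 104.91°| = 75.09°
75.09° > 2α = 61.93°  →  invalid

δ = 75.09°, invalid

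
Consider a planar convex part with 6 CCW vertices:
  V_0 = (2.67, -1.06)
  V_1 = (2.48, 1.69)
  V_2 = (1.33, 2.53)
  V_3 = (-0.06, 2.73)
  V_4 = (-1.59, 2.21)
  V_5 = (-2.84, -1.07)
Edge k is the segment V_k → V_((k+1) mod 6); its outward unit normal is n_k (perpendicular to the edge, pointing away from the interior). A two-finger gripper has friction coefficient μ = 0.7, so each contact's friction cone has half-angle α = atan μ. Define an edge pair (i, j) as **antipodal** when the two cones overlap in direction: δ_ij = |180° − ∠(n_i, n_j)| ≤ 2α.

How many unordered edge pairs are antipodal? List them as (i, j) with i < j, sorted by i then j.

α = atan 0.7 = 34.99°;  2α = 69.98°
n_0 = (+0.9976, +0.0689)
n_1 = (+0.5898, +0.8075)
n_2 = (+0.1424, +0.9898)
n_3 = (-0.3218, +0.9468)
n_4 = (-0.9344, +0.3561)
n_5 = (+0.0018, -1.0000)
  (0,1): δ = 130.10°  ·
  (0,2): δ = 102.14°  ·
  (0,3): δ = 75.18°  ·
  (0,4): δ = 24.81°  ✓
  (0,5): δ = 86.15°  ·
  (1,2): δ = 152.04°  ·
  (1,3): δ = 125.08°  ·
  (1,4): δ = 74.72°  ·
  (1,5): δ = 36.25°  ✓
  (2,3): δ = 153.04°  ·
  (2,4): δ = 102.67°  ·
  (2,5): δ = 8.29°  ✓
  (3,4): δ = 129.63°  ·
  (3,5): δ = 18.67°  ✓
  (4,5): δ = 69.03°  ✓
antipodal pairs: 5

count = 5; pairs: (0,4), (1,5), (2,5), (3,5), (4,5)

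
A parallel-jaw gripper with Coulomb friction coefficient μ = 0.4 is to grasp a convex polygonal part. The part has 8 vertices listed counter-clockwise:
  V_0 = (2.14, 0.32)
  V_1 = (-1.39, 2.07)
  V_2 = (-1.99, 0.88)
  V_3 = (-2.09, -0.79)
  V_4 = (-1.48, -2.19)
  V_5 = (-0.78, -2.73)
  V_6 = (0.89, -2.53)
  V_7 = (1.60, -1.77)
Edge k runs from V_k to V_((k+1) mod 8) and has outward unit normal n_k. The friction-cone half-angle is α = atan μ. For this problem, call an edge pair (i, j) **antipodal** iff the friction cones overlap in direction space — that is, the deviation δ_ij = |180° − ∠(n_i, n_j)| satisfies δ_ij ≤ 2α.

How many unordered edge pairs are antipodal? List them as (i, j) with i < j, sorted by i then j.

count = 8; pairs: (0,3), (0,4), (0,5), (1,6), (1,7), (2,6), (2,7), (3,7)

α = atan 0.4 = 21.80°;  2α = 43.60°
n_0 = (+0.4442, +0.8959)
n_1 = (-0.8929, +0.4502)
n_2 = (-0.9982, +0.0598)
n_3 = (-0.9168, -0.3994)
n_4 = (-0.6108, -0.7918)
n_5 = (+0.1189, -0.9929)
n_6 = (+0.7307, -0.6827)
n_7 = (+0.9682, -0.2502)
  (0,1): δ = 90.39°  ·
  (0,2): δ = 67.06°  ·
  (0,3): δ = 40.09°  ✓
  (0,4): δ = 11.28°  ✓
  (0,5): δ = 33.20°  ✓
  (0,6): δ = 73.32°  ·
  (0,7): δ = 101.88°  ·
  (1,2): δ = 156.67°  ·
  (1,3): δ = 129.70°  ·
  (1,4): δ = 100.89°  ·
  (1,5): δ = 56.41°  ·
  (1,6): δ = 16.29°  ✓
  (1,7): δ = 12.27°  ✓
  (2,3): δ = 153.03°  ·
  (2,4): δ = 124.22°  ·
  (2,5): δ = 79.74°  ·
  (2,6): δ = 39.63°  ✓
  (2,7): δ = 11.06°  ✓
  (3,4): δ = 151.19°  ·
  (3,5): δ = 106.71°  ·
  (3,6): δ = 66.60°  ·
  (3,7): δ = 38.03°  ✓
  (4,5): δ = 135.52°  ·
  (4,6): δ = 95.40°  ·
  (4,7): δ = 66.84°  ·
  (5,6): δ = 139.88°  ·
  (5,7): δ = 111.32°  ·
  (6,7): δ = 151.43°  ·
antipodal pairs: 8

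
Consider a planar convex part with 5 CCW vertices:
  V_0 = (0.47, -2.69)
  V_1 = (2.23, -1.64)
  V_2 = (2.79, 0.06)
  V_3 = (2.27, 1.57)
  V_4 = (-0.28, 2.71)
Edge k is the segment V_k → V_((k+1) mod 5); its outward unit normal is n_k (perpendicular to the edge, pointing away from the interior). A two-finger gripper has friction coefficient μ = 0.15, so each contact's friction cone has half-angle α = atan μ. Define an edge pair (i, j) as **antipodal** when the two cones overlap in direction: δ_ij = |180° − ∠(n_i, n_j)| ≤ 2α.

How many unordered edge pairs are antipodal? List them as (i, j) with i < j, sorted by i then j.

count = 1; pairs: (2,4)

α = atan 0.15 = 8.53°;  2α = 17.06°
n_0 = (+0.5123, -0.8588)
n_1 = (+0.9498, -0.3129)
n_2 = (+0.9455, +0.3256)
n_3 = (+0.4081, +0.9129)
n_4 = (-0.9905, -0.1376)
  (0,1): δ = 139.05°  ·
  (0,2): δ = 101.82°  ·
  (0,3): δ = 54.91°  ·
  (0,4): δ = 67.09°  ·
  (1,2): δ = 142.77°  ·
  (1,3): δ = 95.85°  ·
  (1,4): δ = 26.14°  ·
  (2,3): δ = 133.09°  ·
  (2,4): δ = 11.10°  ✓
  (3,4): δ = 58.01°  ·
antipodal pairs: 1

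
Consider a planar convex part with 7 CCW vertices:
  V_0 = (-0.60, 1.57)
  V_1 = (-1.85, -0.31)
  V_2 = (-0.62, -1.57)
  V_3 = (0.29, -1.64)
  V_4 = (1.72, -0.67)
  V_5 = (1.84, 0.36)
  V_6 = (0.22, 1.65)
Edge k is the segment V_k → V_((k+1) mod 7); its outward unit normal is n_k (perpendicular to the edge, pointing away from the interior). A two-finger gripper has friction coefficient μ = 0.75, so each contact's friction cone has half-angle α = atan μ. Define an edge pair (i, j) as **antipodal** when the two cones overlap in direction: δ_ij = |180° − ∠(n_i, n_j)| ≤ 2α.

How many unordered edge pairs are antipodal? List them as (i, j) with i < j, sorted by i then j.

count = 10; pairs: (0,2), (0,3), (0,4), (1,4), (1,5), (1,6), (2,5), (2,6), (3,5), (3,6)

α = atan 0.75 = 36.87°;  2α = 73.74°
n_0 = (-0.8327, +0.5537)
n_1 = (-0.7156, -0.6985)
n_2 = (-0.0767, -0.9971)
n_3 = (+0.5614, -0.8276)
n_4 = (+0.9933, -0.1157)
n_5 = (+0.6229, +0.7823)
n_6 = (-0.0971, +0.9953)
  (0,1): δ = 102.07°  ·
  (0,2): δ = 60.78°  ✓
  (0,3): δ = 22.23°  ✓
  (0,4): δ = 26.97°  ✓
  (0,5): δ = 85.09°  ·
  (0,6): δ = 129.19°  ·
  (1,2): δ = 138.71°  ·
  (1,3): δ = 100.16°  ·
  (1,4): δ = 50.96°  ✓
  (1,5): δ = 7.16°  ✓
  (1,6): δ = 51.26°  ✓
  (2,3): δ = 141.45°  ·
  (2,4): δ = 92.25°  ·
  (2,5): δ = 34.13°  ✓
  (2,6): δ = 9.97°  ✓
  (3,4): δ = 130.80°  ·
  (3,5): δ = 72.68°  ✓
  (3,6): δ = 28.58°  ✓
  (4,5): δ = 121.88°  ·
  (4,6): δ = 77.78°  ·
  (5,6): δ = 135.90°  ·
antipodal pairs: 10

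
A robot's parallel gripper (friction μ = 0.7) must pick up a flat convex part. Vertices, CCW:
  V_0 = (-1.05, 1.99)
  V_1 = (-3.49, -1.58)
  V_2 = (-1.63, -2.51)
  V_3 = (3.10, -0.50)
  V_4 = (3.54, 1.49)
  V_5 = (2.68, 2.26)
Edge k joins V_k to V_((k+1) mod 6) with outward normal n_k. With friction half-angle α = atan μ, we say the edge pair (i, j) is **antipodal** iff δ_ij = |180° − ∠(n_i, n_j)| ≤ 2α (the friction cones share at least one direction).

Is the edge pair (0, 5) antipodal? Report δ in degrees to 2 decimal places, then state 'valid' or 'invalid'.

δ = 128.49°, invalid

α = atan 0.7 = 34.99°;  2α = 69.98°
edge 0: e_0 = (-2.44, -3.57);  n_0 = (-0.8256, +0.5643)
edge 5: e_5 = (-3.73, -0.27);  n_5 = (-0.0722, +0.9974)
∠(n_0, n_5) = 51.51°
δ = |180° − 51.51°| = 128.49°
128.49° > 2α = 69.98°  →  invalid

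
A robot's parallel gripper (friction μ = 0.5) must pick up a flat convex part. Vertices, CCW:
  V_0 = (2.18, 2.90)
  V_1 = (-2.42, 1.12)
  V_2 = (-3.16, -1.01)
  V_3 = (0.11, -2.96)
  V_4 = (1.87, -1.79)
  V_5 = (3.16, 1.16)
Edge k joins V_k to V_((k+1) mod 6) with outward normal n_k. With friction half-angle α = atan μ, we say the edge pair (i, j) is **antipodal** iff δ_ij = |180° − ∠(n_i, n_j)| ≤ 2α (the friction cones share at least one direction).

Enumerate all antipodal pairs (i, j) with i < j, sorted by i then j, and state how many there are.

α = atan 0.5 = 26.57°;  2α = 53.13°
n_0 = (-0.3609, +0.9326)
n_1 = (-0.9446, +0.3282)
n_2 = (-0.5122, -0.8589)
n_3 = (+0.5536, -0.8328)
n_4 = (+0.9162, -0.4007)
n_5 = (+0.8713, +0.4907)
  (0,1): δ = 130.31°  ·
  (0,2): δ = 51.96°  ✓
  (0,3): δ = 12.46°  ✓
  (0,4): δ = 45.23°  ✓
  (0,5): δ = 98.23°  ·
  (1,2): δ = 101.65°  ·
  (1,3): δ = 37.23°  ✓
  (1,4): δ = 4.46°  ✓
  (1,5): δ = 48.55°  ✓
  (2,3): δ = 115.58°  ·
  (2,4): δ = 82.81°  ·
  (2,5): δ = 29.80°  ✓
  (3,4): δ = 147.23°  ·
  (3,5): δ = 94.23°  ·
  (4,5): δ = 126.99°  ·
antipodal pairs: 7

count = 7; pairs: (0,2), (0,3), (0,4), (1,3), (1,4), (1,5), (2,5)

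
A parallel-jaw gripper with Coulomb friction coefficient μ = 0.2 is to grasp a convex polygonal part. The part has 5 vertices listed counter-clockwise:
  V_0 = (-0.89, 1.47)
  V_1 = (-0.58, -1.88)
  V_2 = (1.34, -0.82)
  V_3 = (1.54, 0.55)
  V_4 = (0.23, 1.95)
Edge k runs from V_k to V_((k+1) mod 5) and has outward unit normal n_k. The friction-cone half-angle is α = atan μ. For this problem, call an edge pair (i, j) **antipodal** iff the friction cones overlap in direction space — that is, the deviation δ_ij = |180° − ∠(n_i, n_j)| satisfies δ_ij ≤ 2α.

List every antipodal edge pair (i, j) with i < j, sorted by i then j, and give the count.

α = atan 0.2 = 11.31°;  2α = 22.62°
n_0 = (-0.9957, -0.0921)
n_1 = (+0.4833, -0.8754)
n_2 = (+0.9895, -0.1445)
n_3 = (+0.7302, +0.6832)
n_4 = (-0.3939, +0.9191)
  (0,1): δ = 66.38°  ·
  (0,2): δ = 13.59°  ✓
  (0,3): δ = 37.81°  ·
  (0,4): δ = 107.91°  ·
  (1,2): δ = 127.21°  ·
  (1,3): δ = 75.80°  ·
  (1,4): δ = 5.70°  ✓
  (2,3): δ = 128.60°  ·
  (2,4): δ = 58.50°  ·
  (3,4): δ = 109.90°  ·
antipodal pairs: 2

count = 2; pairs: (0,2), (1,4)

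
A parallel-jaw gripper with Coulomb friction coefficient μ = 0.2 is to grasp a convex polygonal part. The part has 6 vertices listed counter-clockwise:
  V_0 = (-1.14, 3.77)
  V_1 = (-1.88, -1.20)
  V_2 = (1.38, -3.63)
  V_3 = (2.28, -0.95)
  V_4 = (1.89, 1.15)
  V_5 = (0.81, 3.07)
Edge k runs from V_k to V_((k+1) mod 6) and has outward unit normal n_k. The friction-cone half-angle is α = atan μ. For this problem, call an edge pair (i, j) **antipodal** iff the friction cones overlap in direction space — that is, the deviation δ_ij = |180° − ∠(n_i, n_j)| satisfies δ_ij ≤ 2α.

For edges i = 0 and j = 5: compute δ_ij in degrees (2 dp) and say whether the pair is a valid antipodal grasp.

δ = 78.72°, invalid

α = atan 0.2 = 11.31°;  2α = 22.62°
edge 0: e_0 = (-0.74, -4.97);  n_0 = (-0.9891, +0.1473)
edge 5: e_5 = (-1.95, +0.70);  n_5 = (+0.3379, +0.9412)
∠(n_0, n_5) = 101.28°
δ = |180° − 101.28°| = 78.72°
78.72° > 2α = 22.62°  →  invalid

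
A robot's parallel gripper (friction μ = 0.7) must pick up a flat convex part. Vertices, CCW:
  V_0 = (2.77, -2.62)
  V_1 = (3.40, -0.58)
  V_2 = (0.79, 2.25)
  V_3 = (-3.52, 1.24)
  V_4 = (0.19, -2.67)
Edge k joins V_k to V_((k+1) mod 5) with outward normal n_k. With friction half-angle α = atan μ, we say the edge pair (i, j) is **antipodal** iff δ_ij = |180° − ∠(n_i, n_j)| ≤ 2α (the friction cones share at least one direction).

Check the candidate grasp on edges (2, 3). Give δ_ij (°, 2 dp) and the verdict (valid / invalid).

δ = 59.69°, valid

α = atan 0.7 = 34.99°;  2α = 69.98°
edge 2: e_2 = (-4.31, -1.01);  n_2 = (-0.2282, +0.9736)
edge 3: e_3 = (+3.71, -3.91);  n_3 = (-0.7254, -0.6883)
∠(n_2, n_3) = 120.31°
δ = |180° − 120.31°| = 59.69°
59.69° ≤ 2α = 69.98°  →  valid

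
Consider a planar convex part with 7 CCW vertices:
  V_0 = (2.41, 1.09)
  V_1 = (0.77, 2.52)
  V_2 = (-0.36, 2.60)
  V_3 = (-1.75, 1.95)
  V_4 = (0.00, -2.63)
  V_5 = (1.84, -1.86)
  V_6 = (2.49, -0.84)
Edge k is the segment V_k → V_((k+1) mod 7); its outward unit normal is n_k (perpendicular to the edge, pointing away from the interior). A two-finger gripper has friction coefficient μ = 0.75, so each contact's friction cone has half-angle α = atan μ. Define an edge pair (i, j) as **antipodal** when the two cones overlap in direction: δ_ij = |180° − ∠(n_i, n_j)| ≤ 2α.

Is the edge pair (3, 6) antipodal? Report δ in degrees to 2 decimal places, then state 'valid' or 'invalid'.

δ = 18.54°, valid

α = atan 0.75 = 36.87°;  2α = 73.74°
edge 3: e_3 = (+1.75, -4.58);  n_3 = (-0.9341, -0.3569)
edge 6: e_6 = (-0.08, +1.93);  n_6 = (+0.9991, +0.0414)
∠(n_3, n_6) = 161.46°
δ = |180° − 161.46°| = 18.54°
18.54° ≤ 2α = 73.74°  →  valid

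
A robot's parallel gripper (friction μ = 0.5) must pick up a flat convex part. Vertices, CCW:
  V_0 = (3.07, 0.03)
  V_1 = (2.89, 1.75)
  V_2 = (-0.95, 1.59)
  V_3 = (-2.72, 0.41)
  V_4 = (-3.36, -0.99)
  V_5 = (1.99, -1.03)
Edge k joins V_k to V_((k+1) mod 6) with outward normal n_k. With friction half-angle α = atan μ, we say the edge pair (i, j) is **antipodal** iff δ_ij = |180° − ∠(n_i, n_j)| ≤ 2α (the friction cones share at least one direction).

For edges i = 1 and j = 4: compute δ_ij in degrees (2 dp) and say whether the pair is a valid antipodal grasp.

δ = 2.81°, valid

α = atan 0.5 = 26.57°;  2α = 53.13°
edge 1: e_1 = (-3.84, -0.16);  n_1 = (-0.0416, +0.9991)
edge 4: e_4 = (+5.35, -0.04);  n_4 = (-0.0075, -1.0000)
∠(n_1, n_4) = 177.19°
δ = |180° − 177.19°| = 2.81°
2.81° ≤ 2α = 53.13°  →  valid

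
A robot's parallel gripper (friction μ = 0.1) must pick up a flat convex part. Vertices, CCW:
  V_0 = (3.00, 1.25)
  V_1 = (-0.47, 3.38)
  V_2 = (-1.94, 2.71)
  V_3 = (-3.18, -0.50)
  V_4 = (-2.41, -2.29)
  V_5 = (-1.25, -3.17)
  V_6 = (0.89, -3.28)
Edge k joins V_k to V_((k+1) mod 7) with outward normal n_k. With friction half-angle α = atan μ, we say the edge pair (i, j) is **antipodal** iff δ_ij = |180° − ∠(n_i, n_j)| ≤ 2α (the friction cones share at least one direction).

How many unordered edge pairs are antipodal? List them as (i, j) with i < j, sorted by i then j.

α = atan 0.1 = 5.71°;  2α = 11.42°
n_0 = (+0.5231, +0.8522)
n_1 = (-0.4147, +0.9099)
n_2 = (-0.9328, +0.3603)
n_3 = (-0.9186, -0.3952)
n_4 = (-0.6044, -0.7967)
n_5 = (-0.0513, -0.9987)
n_6 = (+0.9065, -0.4222)
  (0,1): δ = 123.95°  ·
  (0,2): δ = 79.58°  ·
  (0,3): δ = 35.18°  ·
  (0,4): δ = 5.64°  ✓
  (0,5): δ = 28.60°  ·
  (0,6): δ = 96.57°  ·
  (1,2): δ = 135.62°  ·
  (1,3): δ = 91.23°  ·
  (1,4): δ = 61.69°  ·
  (1,5): δ = 27.45°  ·
  (1,6): δ = 40.52°  ·
  (2,3): δ = 135.60°  ·
  (2,4): δ = 106.06°  ·
  (2,5): δ = 71.82°  ·
  (2,6): δ = 3.85°  ✓
  (3,4): δ = 150.46°  ·
  (3,5): δ = 116.22°  ·
  (3,6): δ = 48.25°  ·
  (4,5): δ = 145.76°  ·
  (4,6): δ = 77.79°  ·
  (5,6): δ = 112.03°  ·
antipodal pairs: 2

count = 2; pairs: (0,4), (2,6)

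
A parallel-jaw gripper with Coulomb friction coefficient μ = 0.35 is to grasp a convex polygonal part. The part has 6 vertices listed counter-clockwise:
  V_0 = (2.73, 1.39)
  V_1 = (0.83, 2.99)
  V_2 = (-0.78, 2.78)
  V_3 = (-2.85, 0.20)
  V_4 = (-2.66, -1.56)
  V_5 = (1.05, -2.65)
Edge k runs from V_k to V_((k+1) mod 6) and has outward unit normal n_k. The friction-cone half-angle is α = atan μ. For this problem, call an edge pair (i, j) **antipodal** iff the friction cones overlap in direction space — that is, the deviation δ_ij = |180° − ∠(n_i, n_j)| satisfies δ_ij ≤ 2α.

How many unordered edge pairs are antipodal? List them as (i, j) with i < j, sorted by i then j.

α = atan 0.35 = 19.29°;  2α = 38.58°
n_0 = (+0.6441, +0.7649)
n_1 = (-0.1293, +0.9916)
n_2 = (-0.7800, +0.6258)
n_3 = (-0.9942, -0.1073)
n_4 = (-0.2819, -0.9594)
n_5 = (+0.9233, -0.3840)
  (0,1): δ = 132.47°  ·
  (0,2): δ = 88.64°  ·
  (0,3): δ = 43.74°  ·
  (0,4): δ = 23.73°  ✓
  (0,5): δ = 107.52°  ·
  (1,2): δ = 136.17°  ·
  (1,3): δ = 91.27°  ·
  (1,4): δ = 23.80°  ✓
  (1,5): δ = 59.99°  ·
  (2,3): δ = 135.10°  ·
  (2,4): δ = 67.63°  ·
  (2,5): δ = 16.16°  ✓
  (3,4): δ = 112.53°  ·
  (3,5): δ = 28.74°  ✓
  (4,5): δ = 96.21°  ·
antipodal pairs: 4

count = 4; pairs: (0,4), (1,4), (2,5), (3,5)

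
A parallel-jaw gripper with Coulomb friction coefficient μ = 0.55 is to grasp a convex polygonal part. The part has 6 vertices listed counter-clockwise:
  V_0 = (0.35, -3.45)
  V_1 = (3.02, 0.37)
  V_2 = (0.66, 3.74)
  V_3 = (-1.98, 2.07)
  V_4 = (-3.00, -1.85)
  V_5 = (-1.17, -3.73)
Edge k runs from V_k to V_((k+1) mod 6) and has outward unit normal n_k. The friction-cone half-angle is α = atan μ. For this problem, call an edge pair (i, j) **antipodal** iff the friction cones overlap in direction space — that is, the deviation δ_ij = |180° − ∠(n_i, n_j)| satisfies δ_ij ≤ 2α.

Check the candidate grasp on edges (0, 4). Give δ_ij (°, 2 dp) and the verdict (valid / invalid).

α = atan 0.55 = 28.81°;  2α = 57.62°
edge 0: e_0 = (+2.67, +3.82);  n_0 = (+0.8196, -0.5729)
edge 4: e_4 = (+1.83, -1.88);  n_4 = (-0.7166, -0.6975)
∠(n_0, n_4) = 100.82°
δ = |180° − 100.82°| = 79.18°
79.18° > 2α = 57.62°  →  invalid

δ = 79.18°, invalid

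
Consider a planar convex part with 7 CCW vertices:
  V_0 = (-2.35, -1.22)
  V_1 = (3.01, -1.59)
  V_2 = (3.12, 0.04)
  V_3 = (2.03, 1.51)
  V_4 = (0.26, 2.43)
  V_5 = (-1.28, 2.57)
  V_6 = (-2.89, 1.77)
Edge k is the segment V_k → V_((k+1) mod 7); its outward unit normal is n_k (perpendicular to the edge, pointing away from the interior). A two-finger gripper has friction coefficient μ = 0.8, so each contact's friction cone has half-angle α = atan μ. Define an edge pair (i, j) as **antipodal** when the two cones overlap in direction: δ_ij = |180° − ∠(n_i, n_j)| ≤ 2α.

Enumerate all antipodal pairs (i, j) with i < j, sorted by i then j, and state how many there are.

count = 9; pairs: (0,2), (0,3), (0,4), (0,5), (1,5), (1,6), (2,6), (3,6), (4,6)

α = atan 0.8 = 38.66°;  2α = 77.32°
n_0 = (-0.0689, -0.9976)
n_1 = (+0.9977, -0.0673)
n_2 = (+0.8033, +0.5956)
n_3 = (+0.4612, +0.8873)
n_4 = (+0.0905, +0.9959)
n_5 = (-0.4450, +0.8955)
n_6 = (-0.9841, -0.1777)
  (0,1): δ = 89.91°  ·
  (0,2): δ = 49.49°  ✓
  (0,3): δ = 23.52°  ✓
  (0,4): δ = 1.25°  ✓
  (0,5): δ = 30.37°  ✓
  (0,6): δ = 104.19°  ·
  (1,2): δ = 139.58°  ·
  (1,3): δ = 113.60°  ·
  (1,4): δ = 91.33°  ·
  (1,5): δ = 59.72°  ✓
  (1,6): δ = 14.10°  ✓
  (2,3): δ = 154.02°  ·
  (2,4): δ = 131.75°  ·
  (2,5): δ = 100.13°  ·
  (2,6): δ = 26.32°  ✓
  (3,4): δ = 157.73°  ·
  (3,5): δ = 126.11°  ·
  (3,6): δ = 52.30°  ✓
  (4,5): δ = 148.38°  ·
  (4,6): δ = 74.57°  ✓
  (5,6): δ = 106.19°  ·
antipodal pairs: 9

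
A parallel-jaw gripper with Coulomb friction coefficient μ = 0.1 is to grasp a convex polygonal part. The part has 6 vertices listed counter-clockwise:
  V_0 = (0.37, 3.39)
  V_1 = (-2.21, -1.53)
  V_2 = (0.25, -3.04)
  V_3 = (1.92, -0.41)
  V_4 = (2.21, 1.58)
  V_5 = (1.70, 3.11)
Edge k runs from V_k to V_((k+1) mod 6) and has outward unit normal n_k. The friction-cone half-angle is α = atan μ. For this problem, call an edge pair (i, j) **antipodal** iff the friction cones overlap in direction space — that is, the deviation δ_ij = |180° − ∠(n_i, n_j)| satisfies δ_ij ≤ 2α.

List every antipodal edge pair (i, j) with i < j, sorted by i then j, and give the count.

count = 1; pairs: (0,2)

α = atan 0.1 = 5.71°;  2α = 11.42°
n_0 = (-0.8856, +0.4644)
n_1 = (-0.5231, -0.8523)
n_2 = (+0.8442, -0.5360)
n_3 = (+0.9895, -0.1442)
n_4 = (+0.9487, +0.3162)
n_5 = (+0.2060, +0.9785)
  (0,1): δ = 93.87°  ·
  (0,2): δ = 4.74°  ✓
  (0,3): δ = 19.38°  ·
  (0,4): δ = 46.11°  ·
  (0,5): δ = 105.78°  ·
  (1,2): δ = 90.87°  ·
  (1,3): δ = 66.75°  ·
  (1,4): δ = 40.02°  ·
  (1,5): δ = 19.65°  ·
  (2,3): δ = 155.88°  ·
  (2,4): δ = 129.15°  ·
  (2,5): δ = 69.47°  ·
  (3,4): δ = 153.27°  ·
  (3,5): δ = 93.60°  ·
  (4,5): δ = 120.32°  ·
antipodal pairs: 1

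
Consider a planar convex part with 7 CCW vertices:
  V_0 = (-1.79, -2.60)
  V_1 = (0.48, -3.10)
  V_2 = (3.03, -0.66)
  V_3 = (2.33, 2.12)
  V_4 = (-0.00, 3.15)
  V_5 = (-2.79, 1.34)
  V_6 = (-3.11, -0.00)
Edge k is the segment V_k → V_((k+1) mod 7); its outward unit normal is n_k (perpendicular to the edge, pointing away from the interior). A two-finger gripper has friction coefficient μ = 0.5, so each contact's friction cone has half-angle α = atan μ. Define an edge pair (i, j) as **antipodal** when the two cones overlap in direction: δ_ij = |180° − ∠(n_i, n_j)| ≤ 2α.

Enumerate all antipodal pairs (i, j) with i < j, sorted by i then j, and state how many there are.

count = 7; pairs: (0,3), (0,4), (1,4), (1,5), (2,5), (2,6), (3,6)

α = atan 0.5 = 26.57°;  2α = 53.13°
n_0 = (-0.2151, -0.9766)
n_1 = (+0.6914, -0.7225)
n_2 = (+0.9697, +0.2442)
n_3 = (+0.4043, +0.9146)
n_4 = (-0.5442, +0.8389)
n_5 = (-0.9727, +0.2323)
n_6 = (-0.8917, -0.4527)
  (0,1): δ = 123.84°  ·
  (0,2): δ = 63.44°  ·
  (0,3): δ = 11.43°  ✓
  (0,4): δ = 45.40°  ✓
  (0,5): δ = 88.99°  ·
  (0,6): δ = 129.34°  ·
  (1,2): δ = 119.60°  ·
  (1,3): δ = 67.59°  ·
  (1,4): δ = 10.76°  ✓
  (1,5): δ = 32.83°  ✓
  (1,6): δ = 73.18°  ·
  (2,3): δ = 127.98°  ·
  (2,4): δ = 71.16°  ·
  (2,5): δ = 27.56°  ✓
  (2,6): δ = 12.78°  ✓
  (3,4): δ = 123.18°  ·
  (3,5): δ = 79.58°  ·
  (3,6): δ = 39.24°  ✓
  (4,5): δ = 136.40°  ·
  (4,6): δ = 96.06°  ·
  (5,6): δ = 139.65°  ·
antipodal pairs: 7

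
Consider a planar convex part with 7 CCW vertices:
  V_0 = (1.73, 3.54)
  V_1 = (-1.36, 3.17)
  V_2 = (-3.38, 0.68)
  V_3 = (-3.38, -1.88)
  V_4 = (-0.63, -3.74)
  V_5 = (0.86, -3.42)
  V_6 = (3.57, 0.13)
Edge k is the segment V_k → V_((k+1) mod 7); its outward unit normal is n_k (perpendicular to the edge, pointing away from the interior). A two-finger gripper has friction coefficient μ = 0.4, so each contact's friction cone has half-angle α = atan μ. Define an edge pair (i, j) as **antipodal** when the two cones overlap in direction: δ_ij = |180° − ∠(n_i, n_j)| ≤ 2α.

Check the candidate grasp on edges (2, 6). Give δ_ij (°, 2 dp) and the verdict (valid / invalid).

α = atan 0.4 = 21.80°;  2α = 43.60°
edge 2: e_2 = (+0.00, -2.56);  n_2 = (-1.0000, -0.0000)
edge 6: e_6 = (-1.84, +3.41);  n_6 = (+0.8801, +0.4749)
∠(n_2, n_6) = 151.65°
δ = |180° − 151.65°| = 28.35°
28.35° ≤ 2α = 43.60°  →  valid

δ = 28.35°, valid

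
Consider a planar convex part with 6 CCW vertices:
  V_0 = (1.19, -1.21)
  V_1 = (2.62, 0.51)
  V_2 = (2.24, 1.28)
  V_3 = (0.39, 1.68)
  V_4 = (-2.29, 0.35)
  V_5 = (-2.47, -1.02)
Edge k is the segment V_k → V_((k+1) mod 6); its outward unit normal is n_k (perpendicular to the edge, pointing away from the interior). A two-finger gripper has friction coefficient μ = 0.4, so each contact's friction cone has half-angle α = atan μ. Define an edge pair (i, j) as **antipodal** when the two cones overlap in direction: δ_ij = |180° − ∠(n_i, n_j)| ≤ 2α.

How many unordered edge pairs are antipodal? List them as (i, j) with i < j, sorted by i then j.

α = atan 0.4 = 21.80°;  2α = 43.60°
n_0 = (+0.7690, -0.6393)
n_1 = (+0.8967, +0.4425)
n_2 = (+0.2113, +0.9774)
n_3 = (-0.4445, +0.8958)
n_4 = (-0.9915, +0.1303)
n_5 = (-0.0518, -0.9987)
  (0,1): δ = 113.99°  ·
  (0,2): δ = 62.46°  ·
  (0,3): δ = 23.87°  ✓
  (0,4): δ = 32.25°  ✓
  (0,5): δ = 126.77°  ·
  (1,2): δ = 128.47°  ·
  (1,3): δ = 89.87°  ·
  (1,4): δ = 33.75°  ✓
  (1,5): δ = 60.76°  ·
  (2,3): δ = 141.41°  ·
  (2,4): δ = 85.28°  ·
  (2,5): δ = 9.23°  ✓
  (3,4): δ = 123.88°  ·
  (3,5): δ = 29.37°  ✓
  (4,5): δ = 85.49°  ·
antipodal pairs: 5

count = 5; pairs: (0,3), (0,4), (1,4), (2,5), (3,5)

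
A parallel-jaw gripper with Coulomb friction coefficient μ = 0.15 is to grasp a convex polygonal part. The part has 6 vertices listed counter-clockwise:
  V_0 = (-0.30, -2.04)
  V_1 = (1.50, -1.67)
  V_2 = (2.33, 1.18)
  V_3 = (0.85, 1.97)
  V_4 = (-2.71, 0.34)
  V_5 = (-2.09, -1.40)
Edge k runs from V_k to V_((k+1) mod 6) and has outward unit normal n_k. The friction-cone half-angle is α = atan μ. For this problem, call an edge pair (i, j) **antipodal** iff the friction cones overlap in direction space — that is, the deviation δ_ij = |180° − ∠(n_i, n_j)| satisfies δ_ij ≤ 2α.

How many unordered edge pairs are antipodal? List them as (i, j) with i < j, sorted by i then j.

α = atan 0.15 = 8.53°;  2α = 17.06°
n_0 = (+0.2013, -0.9795)
n_1 = (+0.9601, -0.2796)
n_2 = (+0.4709, +0.8822)
n_3 = (-0.4163, +0.9092)
n_4 = (-0.9420, -0.3357)
n_5 = (-0.3367, -0.9416)
  (0,1): δ = 117.85°  ·
  (0,2): δ = 39.71°  ·
  (0,3): δ = 12.99°  ✓
  (0,4): δ = 98.00°  ·
  (0,5): δ = 148.71°  ·
  (1,2): δ = 101.86°  ·
  (1,3): δ = 49.16°  ·
  (1,4): δ = 35.85°  ·
  (1,5): δ = 86.56°  ·
  (2,3): δ = 127.31°  ·
  (2,4): δ = 42.30°  ·
  (2,5): δ = 8.42°  ✓
  (3,4): δ = 94.99°  ·
  (3,5): δ = 44.28°  ·
  (4,5): δ = 129.29°  ·
antipodal pairs: 2

count = 2; pairs: (0,3), (2,5)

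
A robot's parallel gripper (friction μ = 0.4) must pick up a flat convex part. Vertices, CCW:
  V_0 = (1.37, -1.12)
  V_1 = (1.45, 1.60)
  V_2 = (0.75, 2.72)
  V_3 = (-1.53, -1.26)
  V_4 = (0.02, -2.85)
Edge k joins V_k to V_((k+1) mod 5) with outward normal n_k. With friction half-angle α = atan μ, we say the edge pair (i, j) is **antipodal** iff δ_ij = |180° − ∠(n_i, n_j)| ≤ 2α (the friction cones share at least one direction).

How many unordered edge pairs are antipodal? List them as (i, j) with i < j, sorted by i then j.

count = 3; pairs: (0,2), (1,3), (2,4)

α = atan 0.4 = 21.80°;  2α = 43.60°
n_0 = (+0.9996, -0.0294)
n_1 = (+0.8480, +0.5300)
n_2 = (-0.8677, +0.4971)
n_3 = (-0.7161, -0.6980)
n_4 = (+0.7884, -0.6152)
  (0,1): δ = 146.31°  ·
  (0,2): δ = 28.12°  ✓
  (0,3): δ = 45.95°  ·
  (0,4): δ = 143.72°  ·
  (1,2): δ = 61.81°  ·
  (1,3): δ = 12.26°  ✓
  (1,4): δ = 110.03°  ·
  (2,3): δ = 105.92°  ·
  (2,4): δ = 8.16°  ✓
  (3,4): δ = 82.24°  ·
antipodal pairs: 3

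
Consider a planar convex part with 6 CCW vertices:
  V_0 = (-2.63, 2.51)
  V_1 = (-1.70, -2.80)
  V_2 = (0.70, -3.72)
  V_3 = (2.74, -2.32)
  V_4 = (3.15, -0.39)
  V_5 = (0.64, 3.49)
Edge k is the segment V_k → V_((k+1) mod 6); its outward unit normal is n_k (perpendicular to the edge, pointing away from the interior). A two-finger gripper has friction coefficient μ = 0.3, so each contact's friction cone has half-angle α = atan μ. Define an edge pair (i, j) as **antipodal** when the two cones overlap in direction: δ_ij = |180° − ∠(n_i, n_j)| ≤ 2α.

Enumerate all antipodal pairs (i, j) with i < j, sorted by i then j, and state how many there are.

α = atan 0.3 = 16.70°;  2α = 33.40°
n_0 = (-0.9850, -0.1725)
n_1 = (-0.3579, -0.9337)
n_2 = (+0.5658, -0.8245)
n_3 = (+0.9782, -0.2078)
n_4 = (+0.8396, +0.5432)
n_5 = (-0.2871, +0.9579)
  (0,1): δ = 120.91°  ·
  (0,2): δ = 65.47°  ·
  (0,3): δ = 21.93°  ✓
  (0,4): δ = 22.97°  ✓
  (0,5): δ = 96.75°  ·
  (1,2): δ = 124.57°  ·
  (1,3): δ = 81.02°  ·
  (1,4): δ = 36.13°  ·
  (1,5): δ = 37.66°  ·
  (2,3): δ = 136.45°  ·
  (2,4): δ = 91.56°  ·
  (2,5): δ = 17.78°  ✓
  (3,4): δ = 135.11°  ·
  (3,5): δ = 61.32°  ·
  (4,5): δ = 106.22°  ·
antipodal pairs: 3

count = 3; pairs: (0,3), (0,4), (2,5)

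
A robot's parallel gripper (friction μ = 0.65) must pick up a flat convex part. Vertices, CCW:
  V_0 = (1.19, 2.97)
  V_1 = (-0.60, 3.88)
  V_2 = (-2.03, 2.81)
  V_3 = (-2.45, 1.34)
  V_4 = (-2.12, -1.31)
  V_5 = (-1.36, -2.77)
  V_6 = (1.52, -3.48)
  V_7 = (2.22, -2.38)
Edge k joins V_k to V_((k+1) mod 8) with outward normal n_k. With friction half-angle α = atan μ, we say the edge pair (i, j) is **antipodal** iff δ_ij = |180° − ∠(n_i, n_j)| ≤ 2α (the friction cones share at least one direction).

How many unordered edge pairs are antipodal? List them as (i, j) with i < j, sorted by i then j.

count = 13; pairs: (0,3), (0,4), (0,5), (1,5), (1,6), (1,7), (2,6), (2,7), (3,6), (3,7), (4,6), (4,7), (5,7)

α = atan 0.65 = 33.02°;  2α = 66.05°
n_0 = (+0.4532, +0.8914)
n_1 = (-0.5991, +0.8007)
n_2 = (-0.9615, +0.2747)
n_3 = (-0.9923, -0.1236)
n_4 = (-0.8870, -0.4617)
n_5 = (-0.2394, -0.9709)
n_6 = (+0.8437, -0.5369)
n_7 = (+0.9820, +0.1891)
  (0,1): δ = 116.25°  ·
  (0,2): δ = 79.00°  ·
  (0,3): δ = 55.95°  ✓
  (0,4): δ = 35.55°  ✓
  (0,5): δ = 13.10°  ✓
  (0,6): δ = 84.48°  ·
  (0,7): δ = 127.85°  ·
  (1,2): δ = 142.75°  ·
  (1,3): δ = 119.71°  ·
  (1,4): δ = 99.31°  ·
  (1,5): δ = 50.65°  ✓
  (1,6): δ = 20.72°  ✓
  (1,7): δ = 64.09°  ✓
  (2,3): δ = 156.96°  ·
  (2,4): δ = 136.56°  ·
  (2,5): δ = 87.90°  ·
  (2,6): δ = 16.53°  ✓
  (2,7): δ = 26.84°  ✓
  (3,4): δ = 159.60°  ·
  (3,5): δ = 110.95°  ·
  (3,6): δ = 39.57°  ✓
  (3,7): δ = 3.80°  ✓
  (4,5): δ = 131.35°  ·
  (4,6): δ = 59.97°  ✓
  (4,7): δ = 16.60°  ✓
  (5,6): δ = 108.62°  ·
  (5,7): δ = 65.25°  ✓
  (6,7): δ = 136.63°  ·
antipodal pairs: 13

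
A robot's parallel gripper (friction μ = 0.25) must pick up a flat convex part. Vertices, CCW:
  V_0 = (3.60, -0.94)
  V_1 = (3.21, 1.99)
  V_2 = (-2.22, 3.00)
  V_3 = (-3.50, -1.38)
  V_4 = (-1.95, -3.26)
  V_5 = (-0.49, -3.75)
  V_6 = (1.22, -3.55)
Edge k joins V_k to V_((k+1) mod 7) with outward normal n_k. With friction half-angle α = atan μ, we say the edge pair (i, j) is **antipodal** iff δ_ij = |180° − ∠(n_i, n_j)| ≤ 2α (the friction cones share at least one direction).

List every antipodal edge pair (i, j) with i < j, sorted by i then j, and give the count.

α = atan 0.25 = 14.04°;  2α = 28.07°
n_0 = (+0.9913, +0.1319)
n_1 = (+0.1829, +0.9831)
n_2 = (-0.9599, +0.2805)
n_3 = (-0.7716, -0.6361)
n_4 = (-0.3182, -0.9480)
n_5 = (+0.1162, -0.9932)
n_6 = (+0.7389, -0.6738)
  (0,1): δ = 108.12°  ·
  (0,2): δ = 23.87°  ✓
  (0,3): δ = 31.92°  ·
  (0,4): δ = 63.87°  ·
  (0,5): δ = 89.09°  ·
  (0,6): δ = 130.06°  ·
  (1,2): δ = 95.75°  ·
  (1,3): δ = 39.96°  ·
  (1,4): δ = 8.02°  ✓
  (1,5): δ = 17.21°  ✓
  (1,6): δ = 58.18°  ·
  (2,3): δ = 124.21°  ·
  (2,4): δ = 92.26°  ·
  (2,5): δ = 67.04°  ·
  (2,6): δ = 26.07°  ✓
  (3,4): δ = 148.06°  ·
  (3,5): δ = 122.83°  ·
  (3,6): δ = 81.87°  ·
  (4,5): δ = 154.78°  ·
  (4,6): δ = 113.81°  ·
  (5,6): δ = 139.03°  ·
antipodal pairs: 4

count = 4; pairs: (0,2), (1,4), (1,5), (2,6)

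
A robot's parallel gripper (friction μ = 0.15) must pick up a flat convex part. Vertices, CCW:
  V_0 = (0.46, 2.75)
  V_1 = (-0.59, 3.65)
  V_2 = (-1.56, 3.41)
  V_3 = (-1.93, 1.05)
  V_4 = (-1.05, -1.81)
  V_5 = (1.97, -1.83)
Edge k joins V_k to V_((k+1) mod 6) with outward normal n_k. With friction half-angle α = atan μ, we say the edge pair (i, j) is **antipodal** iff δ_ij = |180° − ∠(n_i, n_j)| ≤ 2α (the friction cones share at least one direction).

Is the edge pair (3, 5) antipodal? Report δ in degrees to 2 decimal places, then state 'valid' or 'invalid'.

δ = 1.14°, valid

α = atan 0.15 = 8.53°;  2α = 17.06°
edge 3: e_3 = (+0.88, -2.86);  n_3 = (-0.9558, -0.2941)
edge 5: e_5 = (-1.51, +4.58);  n_5 = (+0.9497, +0.3131)
∠(n_3, n_5) = 178.86°
δ = |180° − 178.86°| = 1.14°
1.14° ≤ 2α = 17.06°  →  valid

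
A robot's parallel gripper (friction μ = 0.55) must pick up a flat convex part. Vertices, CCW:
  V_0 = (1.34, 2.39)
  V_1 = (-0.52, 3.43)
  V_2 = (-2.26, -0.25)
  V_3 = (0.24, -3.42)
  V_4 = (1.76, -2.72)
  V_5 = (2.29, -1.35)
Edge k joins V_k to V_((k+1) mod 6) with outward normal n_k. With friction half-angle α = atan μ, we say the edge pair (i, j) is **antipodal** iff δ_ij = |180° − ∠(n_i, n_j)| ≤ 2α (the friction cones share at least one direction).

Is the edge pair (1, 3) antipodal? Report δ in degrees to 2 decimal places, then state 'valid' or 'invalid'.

δ = 39.97°, valid

α = atan 0.55 = 28.81°;  2α = 57.62°
edge 1: e_1 = (-1.74, -3.68);  n_1 = (-0.9040, +0.4275)
edge 3: e_3 = (+1.52, +0.70);  n_3 = (+0.4183, -0.9083)
∠(n_1, n_3) = 140.03°
δ = |180° − 140.03°| = 39.97°
39.97° ≤ 2α = 57.62°  →  valid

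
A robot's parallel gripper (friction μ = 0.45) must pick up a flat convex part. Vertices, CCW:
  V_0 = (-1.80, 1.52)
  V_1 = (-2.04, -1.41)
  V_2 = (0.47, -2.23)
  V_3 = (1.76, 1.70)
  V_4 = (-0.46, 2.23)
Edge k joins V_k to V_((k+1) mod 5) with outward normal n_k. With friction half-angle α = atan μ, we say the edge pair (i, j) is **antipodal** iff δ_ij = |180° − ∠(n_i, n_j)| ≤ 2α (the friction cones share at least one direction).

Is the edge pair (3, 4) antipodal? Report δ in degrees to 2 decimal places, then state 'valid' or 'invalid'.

α = atan 0.45 = 24.23°;  2α = 48.46°
edge 3: e_3 = (-2.22, +0.53);  n_3 = (+0.2322, +0.9727)
edge 4: e_4 = (-1.34, -0.71);  n_4 = (-0.4682, +0.8836)
∠(n_3, n_4) = 41.34°
δ = |180° − 41.34°| = 138.66°
138.66° > 2α = 48.46°  →  invalid

δ = 138.66°, invalid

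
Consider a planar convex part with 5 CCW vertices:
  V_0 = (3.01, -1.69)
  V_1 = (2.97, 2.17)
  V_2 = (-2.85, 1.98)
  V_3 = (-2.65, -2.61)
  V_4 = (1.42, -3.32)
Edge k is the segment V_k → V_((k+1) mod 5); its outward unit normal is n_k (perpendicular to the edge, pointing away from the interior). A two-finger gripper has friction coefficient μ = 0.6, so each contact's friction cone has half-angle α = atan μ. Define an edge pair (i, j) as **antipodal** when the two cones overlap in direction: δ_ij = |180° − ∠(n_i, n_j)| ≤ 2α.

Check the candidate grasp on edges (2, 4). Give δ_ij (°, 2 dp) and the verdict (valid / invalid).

α = atan 0.6 = 30.96°;  2α = 61.93°
edge 2: e_2 = (+0.20, -4.59);  n_2 = (-0.9991, -0.0435)
edge 4: e_4 = (+1.59, +1.63);  n_4 = (+0.7158, -0.6983)
∠(n_2, n_4) = 133.22°
δ = |180° − 133.22°| = 46.78°
46.78° ≤ 2α = 61.93°  →  valid

δ = 46.78°, valid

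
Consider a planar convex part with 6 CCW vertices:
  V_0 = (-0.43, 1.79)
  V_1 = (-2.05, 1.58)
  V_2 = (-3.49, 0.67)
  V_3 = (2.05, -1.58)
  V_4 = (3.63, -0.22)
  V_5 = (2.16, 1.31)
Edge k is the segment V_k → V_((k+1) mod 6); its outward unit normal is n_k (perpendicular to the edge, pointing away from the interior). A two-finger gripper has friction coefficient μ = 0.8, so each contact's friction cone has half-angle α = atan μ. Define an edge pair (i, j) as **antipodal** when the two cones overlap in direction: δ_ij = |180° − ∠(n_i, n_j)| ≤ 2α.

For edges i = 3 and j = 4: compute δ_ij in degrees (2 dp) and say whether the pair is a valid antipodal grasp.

δ = 86.87°, invalid

α = atan 0.8 = 38.66°;  2α = 77.32°
edge 3: e_3 = (+1.58, +1.36);  n_3 = (+0.6524, -0.7579)
edge 4: e_4 = (-1.47, +1.53);  n_4 = (+0.7211, +0.6928)
∠(n_3, n_4) = 93.13°
δ = |180° − 93.13°| = 86.87°
86.87° > 2α = 77.32°  →  invalid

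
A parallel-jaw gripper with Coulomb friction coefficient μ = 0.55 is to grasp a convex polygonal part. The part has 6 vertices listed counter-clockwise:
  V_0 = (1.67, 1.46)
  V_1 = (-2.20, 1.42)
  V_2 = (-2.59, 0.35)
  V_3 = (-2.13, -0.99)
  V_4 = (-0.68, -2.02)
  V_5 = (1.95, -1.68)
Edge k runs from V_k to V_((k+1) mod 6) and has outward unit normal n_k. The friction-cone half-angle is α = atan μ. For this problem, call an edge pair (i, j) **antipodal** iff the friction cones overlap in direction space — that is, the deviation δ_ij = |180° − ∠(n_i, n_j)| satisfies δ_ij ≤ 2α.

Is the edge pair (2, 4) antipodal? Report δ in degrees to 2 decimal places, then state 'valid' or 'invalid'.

α = atan 0.55 = 28.81°;  2α = 57.62°
edge 2: e_2 = (+0.46, -1.34);  n_2 = (-0.9458, -0.3247)
edge 4: e_4 = (+2.63, +0.34);  n_4 = (+0.1282, -0.9917)
∠(n_2, n_4) = 78.42°
δ = |180° − 78.42°| = 101.58°
101.58° > 2α = 57.62°  →  invalid

δ = 101.58°, invalid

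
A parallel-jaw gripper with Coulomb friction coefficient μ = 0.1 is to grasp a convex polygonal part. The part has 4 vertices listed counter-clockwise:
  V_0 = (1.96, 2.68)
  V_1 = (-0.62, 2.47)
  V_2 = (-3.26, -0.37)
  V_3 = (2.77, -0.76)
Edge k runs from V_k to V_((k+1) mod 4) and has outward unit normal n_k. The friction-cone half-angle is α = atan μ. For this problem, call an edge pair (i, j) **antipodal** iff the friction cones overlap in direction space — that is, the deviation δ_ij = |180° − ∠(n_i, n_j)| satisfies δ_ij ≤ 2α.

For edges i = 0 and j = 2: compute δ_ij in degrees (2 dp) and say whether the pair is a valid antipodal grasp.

α = atan 0.1 = 5.71°;  2α = 11.42°
edge 0: e_0 = (-2.58, -0.21);  n_0 = (-0.0811, +0.9967)
edge 2: e_2 = (+6.03, -0.39);  n_2 = (-0.0645, -0.9979)
∠(n_0, n_2) = 171.65°
δ = |180° − 171.65°| = 8.35°
8.35° ≤ 2α = 11.42°  →  valid

δ = 8.35°, valid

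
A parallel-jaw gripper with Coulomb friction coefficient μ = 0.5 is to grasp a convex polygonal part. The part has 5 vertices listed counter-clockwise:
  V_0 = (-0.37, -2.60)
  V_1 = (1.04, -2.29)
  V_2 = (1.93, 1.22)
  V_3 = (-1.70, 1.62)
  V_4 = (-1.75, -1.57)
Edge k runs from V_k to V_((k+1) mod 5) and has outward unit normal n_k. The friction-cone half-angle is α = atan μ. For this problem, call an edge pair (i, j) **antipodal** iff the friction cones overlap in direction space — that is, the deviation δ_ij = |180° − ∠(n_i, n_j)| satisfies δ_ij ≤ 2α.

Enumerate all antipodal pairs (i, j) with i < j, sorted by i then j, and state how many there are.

count = 3; pairs: (0,2), (1,3), (2,4)

α = atan 0.5 = 26.57°;  2α = 53.13°
n_0 = (+0.2147, -0.9767)
n_1 = (+0.9693, -0.2458)
n_2 = (+0.1095, +0.9940)
n_3 = (-0.9999, +0.0157)
n_4 = (-0.5981, -0.8014)
  (0,1): δ = 116.63°  ·
  (0,2): δ = 18.69°  ✓
  (0,3): δ = 76.70°  ·
  (0,4): δ = 130.86°  ·
  (1,2): δ = 82.06°  ·
  (1,3): δ = 13.33°  ✓
  (1,4): δ = 67.49°  ·
  (2,3): δ = 84.61°  ·
  (2,4): δ = 30.45°  ✓
  (3,4): δ = 125.84°  ·
antipodal pairs: 3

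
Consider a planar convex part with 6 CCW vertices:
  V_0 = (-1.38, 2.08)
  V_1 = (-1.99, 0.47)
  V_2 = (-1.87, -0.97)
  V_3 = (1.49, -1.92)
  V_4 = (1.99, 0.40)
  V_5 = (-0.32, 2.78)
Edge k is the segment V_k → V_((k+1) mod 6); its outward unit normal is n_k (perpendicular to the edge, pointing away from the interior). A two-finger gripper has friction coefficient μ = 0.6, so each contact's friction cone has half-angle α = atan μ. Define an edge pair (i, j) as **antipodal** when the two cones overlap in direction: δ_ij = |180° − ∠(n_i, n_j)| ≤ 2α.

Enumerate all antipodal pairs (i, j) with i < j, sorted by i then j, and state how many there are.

α = atan 0.6 = 30.96°;  2α = 61.93°
n_0 = (-0.9351, +0.3543)
n_1 = (-0.9965, -0.0830)
n_2 = (-0.2721, -0.9623)
n_3 = (+0.9776, -0.2107)
n_4 = (+0.7176, +0.6965)
n_5 = (-0.5511, +0.8345)
  (0,1): δ = 154.49°  ·
  (0,2): δ = 85.04°  ·
  (0,3): δ = 8.59°  ✓
  (0,4): δ = 64.90°  ·
  (0,5): δ = 144.19°  ·
  (1,2): δ = 110.55°  ·
  (1,3): δ = 16.93°  ✓
  (1,4): δ = 39.38°  ✓
  (1,5): δ = 118.68°  ·
  (2,3): δ = 86.37°  ·
  (2,4): δ = 30.07°  ✓
  (2,5): δ = 49.23°  ✓
  (3,4): δ = 123.69°  ·
  (3,5): δ = 44.40°  ✓
  (4,5): δ = 100.71°  ·
antipodal pairs: 6

count = 6; pairs: (0,3), (1,3), (1,4), (2,4), (2,5), (3,5)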